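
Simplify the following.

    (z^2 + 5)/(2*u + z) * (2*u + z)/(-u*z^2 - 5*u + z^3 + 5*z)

Factor: -u*z^2 - 5*u + z^3 + 5*z = (z^2 + 5)*(-u + z)
Cancel the common factors (z^2 + 5), (2*u + z).

1/(-u + z)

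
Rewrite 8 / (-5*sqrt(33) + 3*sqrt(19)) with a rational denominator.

Multiply numerator and denominator by 3*sqrt(19) + 5*sqrt(33).
Denominator becomes -654; numerator becomes 24*sqrt(19) + 40*sqrt(33).

(-20*sqrt(33) - 12*sqrt(19))/327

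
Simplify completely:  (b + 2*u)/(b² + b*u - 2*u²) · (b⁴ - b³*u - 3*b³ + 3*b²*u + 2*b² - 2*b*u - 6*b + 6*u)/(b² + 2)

Factor: b² + b*u - 2*u² = (b + 2*u)·(b - u);  b⁴ - b³*u - 3*b³ + 3*b²*u + 2*b² - 2*b*u - 6*b + 6*u = (b - 3)·(b² + 2)·(b - u)
Cancel the common factors (b² + 2), (b - u), (b + 2*u).

b - 3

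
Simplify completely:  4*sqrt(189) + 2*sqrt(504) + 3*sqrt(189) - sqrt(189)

12*sqrt(14) + 18*sqrt(21)

4*sqrt(189) = 12*sqrt(21); 2*sqrt(504) = 12*sqrt(14); 3*sqrt(189) = 9*sqrt(21); sqrt(189) = 3*sqrt(21)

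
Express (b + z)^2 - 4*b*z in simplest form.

Expanding gives b^2 - 2*b*z + z^2, a perfect square.

(b - z)^2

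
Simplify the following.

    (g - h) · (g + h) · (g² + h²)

Telescope via difference of squares: (g+h)(g-h) = g² - h², then repeat with the next factor.

g⁴ - h⁴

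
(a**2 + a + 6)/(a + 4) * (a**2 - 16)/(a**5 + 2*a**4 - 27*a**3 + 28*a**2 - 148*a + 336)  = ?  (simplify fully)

1/(a**2 + 5*a - 14)

Factor: a**2 - 16 = (a - 4)*(a + 4);  a**5 + 2*a**4 - 27*a**3 + 28*a**2 - 148*a + 336 = (a**2 + a + 6)*(a - 4)*(a + 7)*(a - 2)
Cancel the common factors (a**2 + a + 6), (a - 4), (a + 4).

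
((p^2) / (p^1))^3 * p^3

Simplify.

p^6

Inside the bracket: p^1
Raise to the power 3: p^3
Multiply by p^3: add exponents.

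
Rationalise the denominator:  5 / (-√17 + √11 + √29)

(-115*√17 - 5*√29 + 175*√11 + 10*√5423)/747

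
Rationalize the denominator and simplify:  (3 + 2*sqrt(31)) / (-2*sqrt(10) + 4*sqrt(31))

(3*sqrt(10) + 6*sqrt(31) + 2*sqrt(310) + 124)/228

Multiply numerator and denominator by 2*sqrt(10) + 4*sqrt(31).
Denominator becomes 456; numerator becomes 6*sqrt(10) + 12*sqrt(31) + 4*sqrt(310) + 248.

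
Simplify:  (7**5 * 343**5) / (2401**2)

7**5 = 7**5; 343**5 = 7**15; 2401**2 = 7**8
Combine exponents: 7**12

7**12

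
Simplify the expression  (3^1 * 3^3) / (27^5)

3^1 = 3^1; 3^3 = 3^3; 27^5 = 3^15
Combine exponents: 3^(-11)

3^(-11)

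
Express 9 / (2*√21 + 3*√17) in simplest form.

Multiply numerator and denominator by -2*√21 + 3*√17.
Denominator becomes 69; numerator becomes -18*√21 + 27*√17.

(-6*√21 + 9*√17)/23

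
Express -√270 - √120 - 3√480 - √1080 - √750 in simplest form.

-28*√30

√270 = 3*√30; √120 = 2*√30; 3√480 = 12*√30; √1080 = 6*√30; √750 = 5*√30
Combine: (-3 - 2 - 12 - 6 - 5)·√30 = -28*√30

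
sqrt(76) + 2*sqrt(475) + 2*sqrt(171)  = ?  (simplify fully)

18*sqrt(19)

sqrt(76) = 2*sqrt(19); 2*sqrt(475) = 10*sqrt(19); 2*sqrt(171) = 6*sqrt(19)
Combine: (2 + 10 + 6)·sqrt(19) = 18*sqrt(19)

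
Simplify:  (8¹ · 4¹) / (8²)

8¹ = 2^3; 4¹ = 2^2; 8² = 2^6
Combine exponents: 2^(-1)

2^(-1)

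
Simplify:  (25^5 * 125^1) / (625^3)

25^5 = 5^10; 125^1 = 5^3; 625^3 = 5^12
Combine exponents: 5^1

5^1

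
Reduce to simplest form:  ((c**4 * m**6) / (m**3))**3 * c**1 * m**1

c**13*m**10

Inside the bracket: c**4 * m**3
Raise to the power 3: c**12 * m**9
Multiply by c**1 * m**1: add exponents.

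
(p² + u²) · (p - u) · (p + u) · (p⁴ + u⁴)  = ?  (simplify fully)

Telescope via difference of squares: (p+u)(p-u) = p² - u², then repeat with the next factor.

p⁸ - u⁸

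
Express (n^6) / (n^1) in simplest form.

n^5

Quotient: n^5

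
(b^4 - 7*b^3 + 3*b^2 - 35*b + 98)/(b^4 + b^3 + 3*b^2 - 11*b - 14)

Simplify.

(b - 7)/(b + 1)

Factor: b^4 - 7*b^3 + 3*b^2 - 35*b + 98 = (b^2 + 2*b + 7)*(b - 7)*(b - 2);  b^4 + b^3 + 3*b^2 - 11*b - 14 = (b + 1)*(b^2 + 2*b + 7)*(b - 2)
Cancel the common factors (b^2 + 2*b + 7), (b - 2).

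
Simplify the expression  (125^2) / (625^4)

5^(-10)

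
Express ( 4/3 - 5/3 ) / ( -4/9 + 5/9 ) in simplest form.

-3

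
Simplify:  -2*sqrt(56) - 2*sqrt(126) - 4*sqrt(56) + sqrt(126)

-15*sqrt(14)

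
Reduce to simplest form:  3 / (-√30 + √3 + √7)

(-30*√30 - 39*√7 - 51*√3 - 9*√70)/158

Group as (√3 + √7) - √30; multiply by (√3 + √7) + √30, then rationalise the remaining surd.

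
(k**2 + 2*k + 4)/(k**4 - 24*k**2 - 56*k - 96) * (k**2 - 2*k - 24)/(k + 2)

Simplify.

Factor: k**4 - 24*k**2 - 56*k - 96 = (k**2 + 2*k + 4)*(k + 4)*(k - 6);  k**2 - 2*k - 24 = (k - 6)*(k + 4)
Cancel the common factors (k**2 + 2*k + 4), (k - 6), (k + 4).

1/(k + 2)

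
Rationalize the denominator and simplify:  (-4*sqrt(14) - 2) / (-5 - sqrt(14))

Multiply numerator and denominator by -5 + sqrt(14).
Denominator becomes 11; numerator becomes -46 + 18*sqrt(14).

(-46 + 18*sqrt(14))/11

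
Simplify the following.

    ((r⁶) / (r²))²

Inside the bracket: r⁴
Raise to the power 2: r⁸

r⁸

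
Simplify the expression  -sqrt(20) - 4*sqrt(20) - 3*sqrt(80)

-22*sqrt(5)

sqrt(20) = 2*sqrt(5); 4*sqrt(20) = 8*sqrt(5); 3*sqrt(80) = 12*sqrt(5)
Combine: (-2 - 8 - 12)·sqrt(5) = -22*sqrt(5)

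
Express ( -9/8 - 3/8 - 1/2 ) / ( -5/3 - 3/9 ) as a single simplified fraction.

1

Numerator: -9/8 - 3/8 - 1/2 = -2
Denominator: -5/3 - 3/9 = -2
Divide: (-2) · (-1/2) = 1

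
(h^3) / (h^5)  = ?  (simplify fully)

Quotient: (h^-2)

h^(-2)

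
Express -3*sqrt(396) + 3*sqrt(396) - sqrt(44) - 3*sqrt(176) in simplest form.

3*sqrt(396) = 18*sqrt(11); 3*sqrt(396) = 18*sqrt(11); sqrt(44) = 2*sqrt(11); 3*sqrt(176) = 12*sqrt(11)
Combine: (-18 + 18 - 2 - 12)·sqrt(11) = -14*sqrt(11)

-14*sqrt(11)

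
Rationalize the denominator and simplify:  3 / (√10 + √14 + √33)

Group as (√10 + √14) + √33; multiply by (√10 + √14) - √33, then rationalise the remaining surd.

(-12*√1155 - 27*√33 + 87*√14 + 111*√10)/479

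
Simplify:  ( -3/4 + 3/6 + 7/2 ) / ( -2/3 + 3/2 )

Numerator: -3/4 + 3/6 + 7/2 = 13/4
Denominator: -2/3 + 3/2 = 5/6
Divide: (13/4) · (6/5) = 39/10

39/10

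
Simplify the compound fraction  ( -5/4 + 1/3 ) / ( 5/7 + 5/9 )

Numerator: -5/4 + 1/3 = -11/12
Denominator: 5/7 + 5/9 = 80/63
Divide: (-11/12) · (63/80) = -231/320

-231/320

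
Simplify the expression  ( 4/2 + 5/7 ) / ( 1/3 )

57/7

Numerator: 4/2 + 5/7 = 19/7
Denominator: 1/3 = 1/3
Divide: (19/7) · (3) = 57/7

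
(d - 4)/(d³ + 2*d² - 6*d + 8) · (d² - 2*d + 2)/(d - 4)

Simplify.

1/(d + 4)

Factor: d³ + 2*d² - 6*d + 8 = (d² - 2*d + 2)·(d + 4)
Cancel the common factors (d² - 2*d + 2), (d - 4).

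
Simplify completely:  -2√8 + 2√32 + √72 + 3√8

16*√2

2√8 = 4*√2; 2√32 = 8*√2; √72 = 6*√2; 3√8 = 6*√2
Combine: (-4 + 8 + 6 + 6)·√2 = 16*√2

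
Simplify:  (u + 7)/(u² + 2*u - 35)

Factor: u² + 2*u - 35 = (u + 7)·(u - 5)
Cancel the common factor (u + 7).

1/(u - 5)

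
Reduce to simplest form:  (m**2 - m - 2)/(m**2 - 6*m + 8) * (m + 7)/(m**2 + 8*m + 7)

Factor: m**2 - m - 2 = (m - 2)*(m + 1);  m**2 - 6*m + 8 = (m - 4)*(m - 2);  m**2 + 8*m + 7 = (m + 1)*(m + 7)
Cancel the common factors (m + 1), (m - 2), (m + 7).

1/(m - 4)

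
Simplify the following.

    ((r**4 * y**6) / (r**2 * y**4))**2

r**4*y**4

Inside the bracket: r**2 * y**2
Raise to the power 2: r**4 * y**4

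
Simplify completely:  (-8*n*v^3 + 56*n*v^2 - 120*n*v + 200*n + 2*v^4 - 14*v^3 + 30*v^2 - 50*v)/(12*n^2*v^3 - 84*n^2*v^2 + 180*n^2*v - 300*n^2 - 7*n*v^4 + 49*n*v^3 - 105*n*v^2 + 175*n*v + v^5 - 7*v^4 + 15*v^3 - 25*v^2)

Factor: -8*n*v^3 + 56*n*v^2 - 120*n*v + 200*n + 2*v^4 - 14*v^3 + 30*v^2 - 50*v = 2*(v^2 - 2*v + 5)*(v - 5)*(-4*n + v);  12*n^2*v^3 - 84*n^2*v^2 + 180*n^2*v - 300*n^2 - 7*n*v^4 + 49*n*v^3 - 105*n*v^2 + 175*n*v + v^5 - 7*v^4 + 15*v^3 - 25*v^2 = (v^2 - 2*v + 5)*(-3*n + v)*(v - 5)*(-4*n + v)
Cancel the common factors (v^2 - 2*v + 5), (v - 5), (-4*n + v).

2/(-3*n + v)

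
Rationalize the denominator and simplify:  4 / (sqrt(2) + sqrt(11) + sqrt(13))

(-sqrt(286) + 2*sqrt(11) + 11*sqrt(2))/11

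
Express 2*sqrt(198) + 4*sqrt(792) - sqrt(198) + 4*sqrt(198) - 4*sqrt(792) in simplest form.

15*sqrt(22)

2*sqrt(198) = 6*sqrt(22); 4*sqrt(792) = 24*sqrt(22); sqrt(198) = 3*sqrt(22); 4*sqrt(198) = 12*sqrt(22); 4*sqrt(792) = 24*sqrt(22)
Combine: (6 + 24 - 3 + 12 - 24)·sqrt(22) = 15*sqrt(22)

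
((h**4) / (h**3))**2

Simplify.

Inside the bracket: h**1
Raise to the power 2: h**2

h**2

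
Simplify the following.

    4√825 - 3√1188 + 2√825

4√825 = 20*√33; 3√1188 = 18*√33; 2√825 = 10*√33
Combine: (20 - 18 + 10)·√33 = 12*√33

12*√33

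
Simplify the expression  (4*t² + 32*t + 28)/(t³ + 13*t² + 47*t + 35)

Factor: 4*t² + 32*t + 28 = 4·(t + 7)·(t + 1);  t³ + 13*t² + 47*t + 35 = (t + 7)·(t + 1)·(t + 5)
Cancel the common factors (t + 1), (t + 7).

4/(t + 5)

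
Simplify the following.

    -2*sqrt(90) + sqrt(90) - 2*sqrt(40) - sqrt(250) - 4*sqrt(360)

-36*sqrt(10)

2*sqrt(90) = 6*sqrt(10); sqrt(90) = 3*sqrt(10); 2*sqrt(40) = 4*sqrt(10); sqrt(250) = 5*sqrt(10); 4*sqrt(360) = 24*sqrt(10)
Combine: (-6 + 3 - 4 - 5 - 24)·sqrt(10) = -36*sqrt(10)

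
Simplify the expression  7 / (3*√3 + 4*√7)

(-21*√3 + 28*√7)/85

Multiply numerator and denominator by -3*√3 + 4*√7.
Denominator becomes 85; numerator becomes -21*√3 + 28*√7.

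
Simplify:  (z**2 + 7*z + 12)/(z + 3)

Factor: z**2 + 7*z + 12 = (z + 3)*(z + 4)
Cancel the common factor (z + 3).

z + 4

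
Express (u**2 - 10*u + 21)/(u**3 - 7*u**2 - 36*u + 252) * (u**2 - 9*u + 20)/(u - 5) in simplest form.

Factor: u**2 - 10*u + 21 = (u - 7)*(u - 3);  u**3 - 7*u**2 - 36*u + 252 = (u - 6)*(u - 7)*(u + 6);  u**2 - 9*u + 20 = (u - 5)*(u - 4)
Cancel the common factors (u - 7), (u - 5).

(u**2 - 7*u + 12)/(u**2 - 36)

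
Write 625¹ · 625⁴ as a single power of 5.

5^20

625¹ = 5^4; 625⁴ = 5^16
Combine exponents: 5^20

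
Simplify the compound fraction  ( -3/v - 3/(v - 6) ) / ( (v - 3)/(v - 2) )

(-6*v + 12)/(v² - 6*v)

Numerator: -3/v - 3/(v - 6) = (-6*v + 18)/(v² - 6*v)
Denominator: (v - 3)/(v - 2) = (v - 3)/(v - 2)
Divide: ((-6*v + 18)/(v² - 6*v)) · ((v - 2)/(v - 3)) = (-6*v + 12)/(v² - 6*v)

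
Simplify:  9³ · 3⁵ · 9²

3^15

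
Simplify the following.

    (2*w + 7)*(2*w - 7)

(2*w)**2 - (7)**2 = 4*w**2 - 49.

4*w**2 - 49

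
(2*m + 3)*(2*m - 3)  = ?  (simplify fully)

Difference of squares with P = 2*m, Q = 3.

4*m^2 - 9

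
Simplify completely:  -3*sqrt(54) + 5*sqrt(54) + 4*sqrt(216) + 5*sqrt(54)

3*sqrt(54) = 9*sqrt(6); 5*sqrt(54) = 15*sqrt(6); 4*sqrt(216) = 24*sqrt(6); 5*sqrt(54) = 15*sqrt(6)
Combine: (-9 + 15 + 24 + 15)·sqrt(6) = 45*sqrt(6)

45*sqrt(6)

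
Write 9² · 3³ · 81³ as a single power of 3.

9² = 3^4; 3³ = 3^3; 81³ = 3^12
Combine exponents: 3^19

3^19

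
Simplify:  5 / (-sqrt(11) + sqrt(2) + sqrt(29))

(-95*sqrt(2) - 5*sqrt(638) + 50*sqrt(11) + 40*sqrt(29))/84

Group as (sqrt(2) + sqrt(29)) - sqrt(11); multiply by (sqrt(2) + sqrt(29)) + sqrt(11), then rationalise the remaining surd.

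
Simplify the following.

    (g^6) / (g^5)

Quotient: g^1

g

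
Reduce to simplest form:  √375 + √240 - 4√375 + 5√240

9*√15

√375 = 5*√15; √240 = 4*√15; 4√375 = 20*√15; 5√240 = 20*√15
Combine: (5 + 4 - 20 + 20)·√15 = 9*√15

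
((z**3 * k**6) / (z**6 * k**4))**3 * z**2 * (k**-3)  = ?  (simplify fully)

Inside the bracket: (z**-3) * k**2
Raise to the power 3: (z**-9) * k**6
Multiply by z**2 * (k**-3): add exponents.

k**3/z**7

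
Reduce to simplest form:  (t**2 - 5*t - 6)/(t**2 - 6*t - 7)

(t - 6)/(t - 7)

Factor: t**2 - 5*t - 6 = (t + 1)*(t - 6);  t**2 - 6*t - 7 = (t + 1)*(t - 7)
Cancel the common factor (t + 1).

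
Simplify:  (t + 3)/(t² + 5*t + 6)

1/(t + 2)

Factor: t² + 5*t + 6 = (t + 2)·(t + 3)
Cancel the common factor (t + 3).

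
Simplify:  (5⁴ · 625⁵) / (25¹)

5^22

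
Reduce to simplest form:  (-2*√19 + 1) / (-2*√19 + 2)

(√19 + 37)/36

Multiply numerator and denominator by 2 + 2*√19.
Denominator becomes -72; numerator becomes -74 - 2*√19.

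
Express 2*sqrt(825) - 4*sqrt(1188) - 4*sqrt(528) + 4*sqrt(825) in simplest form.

2*sqrt(825) = 10*sqrt(33); 4*sqrt(1188) = 24*sqrt(33); 4*sqrt(528) = 16*sqrt(33); 4*sqrt(825) = 20*sqrt(33)
Combine: (10 - 24 - 16 + 20)·sqrt(33) = -10*sqrt(33)

-10*sqrt(33)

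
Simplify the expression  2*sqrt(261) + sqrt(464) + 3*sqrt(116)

2*sqrt(261) = 6*sqrt(29); sqrt(464) = 4*sqrt(29); 3*sqrt(116) = 6*sqrt(29)
Combine: (6 + 4 + 6)·sqrt(29) = 16*sqrt(29)

16*sqrt(29)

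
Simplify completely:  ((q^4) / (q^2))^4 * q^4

Inside the bracket: q^2
Raise to the power 4: q^8
Multiply by q^4: add exponents.

q^12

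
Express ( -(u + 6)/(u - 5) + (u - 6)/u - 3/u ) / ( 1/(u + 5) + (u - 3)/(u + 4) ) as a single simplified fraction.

(-20*u³ - 135*u² + 5*u + 900)/(u⁴ - 2*u³ - 26*u² + 55*u)

Numerator: -(u + 6)/(u - 5) + (u - 6)/u - 3/u = (-20*u + 45)/(u² - 5*u)
Denominator: 1/(u + 5) + (u - 3)/(u + 4) = (u² + 3*u - 11)/(u² + 9*u + 20)
Divide: ((-20*u + 45)/(u² - 5*u)) · ((u² + 9*u + 20)/(u² + 3*u - 11)) = (-20*u³ - 135*u² + 5*u + 900)/(u⁴ - 2*u³ - 26*u² + 55*u)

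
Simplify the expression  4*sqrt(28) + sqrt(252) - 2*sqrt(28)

4*sqrt(28) = 8*sqrt(7); sqrt(252) = 6*sqrt(7); 2*sqrt(28) = 4*sqrt(7)
Combine: (8 + 6 - 4)·sqrt(7) = 10*sqrt(7)

10*sqrt(7)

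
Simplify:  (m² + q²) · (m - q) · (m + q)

m⁴ - q⁴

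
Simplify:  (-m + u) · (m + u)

-m² + u²

Pair the conjugate factors: (u+m)(u-m) = -m² + u².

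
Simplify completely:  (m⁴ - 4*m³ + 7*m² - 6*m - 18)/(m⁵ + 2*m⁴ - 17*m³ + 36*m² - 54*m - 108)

1/(m + 6)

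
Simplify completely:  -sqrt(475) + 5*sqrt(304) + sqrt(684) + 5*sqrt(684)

sqrt(475) = 5*sqrt(19); 5*sqrt(304) = 20*sqrt(19); sqrt(684) = 6*sqrt(19); 5*sqrt(684) = 30*sqrt(19)
Combine: (-5 + 20 + 6 + 30)·sqrt(19) = 51*sqrt(19)

51*sqrt(19)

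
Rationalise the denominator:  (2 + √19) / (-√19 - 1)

Multiply numerator and denominator by -1 + √19.
Denominator becomes -18; numerator becomes √19 + 17.

(-17 - √19)/18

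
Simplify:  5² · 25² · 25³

5² = 5^2; 25² = 5^4; 25³ = 5^6
Combine exponents: 5^12

5^12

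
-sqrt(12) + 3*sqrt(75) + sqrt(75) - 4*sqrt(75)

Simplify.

sqrt(12) = 2*sqrt(3); 3*sqrt(75) = 15*sqrt(3); sqrt(75) = 5*sqrt(3); 4*sqrt(75) = 20*sqrt(3)
Combine: (-2 + 15 + 5 - 20)·sqrt(3) = -2*sqrt(3)

-2*sqrt(3)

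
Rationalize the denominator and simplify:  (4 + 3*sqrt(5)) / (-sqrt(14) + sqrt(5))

(-3*sqrt(70) - 15 - 4*sqrt(14) - 4*sqrt(5))/9

Multiply numerator and denominator by sqrt(5) + sqrt(14).
Denominator becomes -9; numerator becomes 4*sqrt(5) + 4*sqrt(14) + 15 + 3*sqrt(70).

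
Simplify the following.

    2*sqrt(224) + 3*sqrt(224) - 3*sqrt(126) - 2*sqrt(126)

2*sqrt(224) = 8*sqrt(14); 3*sqrt(224) = 12*sqrt(14); 3*sqrt(126) = 9*sqrt(14); 2*sqrt(126) = 6*sqrt(14)
Combine: (8 + 12 - 9 - 6)·sqrt(14) = 5*sqrt(14)

5*sqrt(14)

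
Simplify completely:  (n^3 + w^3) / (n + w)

Apply the sum-of-cubes factorisation and cancel (n + w).

n^2 - n*w + w^2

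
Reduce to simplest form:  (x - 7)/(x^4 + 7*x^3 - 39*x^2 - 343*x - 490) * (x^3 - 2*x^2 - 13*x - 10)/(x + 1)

(x - 5)/(x^2 + 12*x + 35)

Factor: x^4 + 7*x^3 - 39*x^2 - 343*x - 490 = (x + 7)*(x + 2)*(x - 7)*(x + 5);  x^3 - 2*x^2 - 13*x - 10 = (x + 2)*(x - 5)*(x + 1)
Cancel the common factors (x + 2), (x - 7), (x + 1).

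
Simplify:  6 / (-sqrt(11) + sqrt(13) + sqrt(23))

Group as (sqrt(13) + sqrt(23)) - sqrt(11); multiply by (sqrt(13) + sqrt(23)) + sqrt(11), then rationalise the remaining surd.

(-150*sqrt(11) + 6*sqrt(23) + 126*sqrt(13) + 12*sqrt(3289))/571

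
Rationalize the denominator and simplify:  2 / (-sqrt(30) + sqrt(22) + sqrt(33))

Group as (sqrt(22) + sqrt(33)) - sqrt(30); multiply by (sqrt(22) + sqrt(33)) + sqrt(30), then rationalise the remaining surd.

(-50*sqrt(30) + 38*sqrt(33) + 82*sqrt(22) + 264*sqrt(5))/2279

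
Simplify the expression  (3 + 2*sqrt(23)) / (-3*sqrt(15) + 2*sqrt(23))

(-6*sqrt(345) - 92 - 9*sqrt(15) - 6*sqrt(23))/43

Multiply numerator and denominator by 2*sqrt(23) + 3*sqrt(15).
Denominator becomes -43; numerator becomes 6*sqrt(23) + 9*sqrt(15) + 92 + 6*sqrt(345).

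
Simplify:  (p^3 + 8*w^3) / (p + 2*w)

p^2 - 2*p*w + 4*w^2

Apply the sum-of-cubes factorisation and cancel (p + 2*w).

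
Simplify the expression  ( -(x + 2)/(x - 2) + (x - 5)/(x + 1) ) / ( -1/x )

(10*x**2 - 8*x)/(x**2 - x - 2)

Numerator: -(x + 2)/(x - 2) + (x - 5)/(x + 1) = (-10*x + 8)/(x**2 - x - 2)
Denominator: -1/x = -1/x
Divide: ((-10*x + 8)/(x**2 - x - 2)) · (-x) = (10*x**2 - 8*x)/(x**2 - x - 2)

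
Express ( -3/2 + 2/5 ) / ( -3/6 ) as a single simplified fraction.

11/5

Numerator: -3/2 + 2/5 = -11/10
Denominator: -3/6 = -1/2
Divide: (-11/10) · (-2) = 11/5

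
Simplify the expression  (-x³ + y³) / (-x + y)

Factor as (a-b)(a^2+ab+b^2) with a=y, b=x.

x² + x*y + y²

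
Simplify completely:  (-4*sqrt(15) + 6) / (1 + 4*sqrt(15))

Multiply numerator and denominator by -4*sqrt(15) + 1.
Denominator becomes -239; numerator becomes -28*sqrt(15) + 246.

(-246 + 28*sqrt(15))/239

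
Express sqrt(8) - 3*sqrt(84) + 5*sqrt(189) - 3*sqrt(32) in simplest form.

-10*sqrt(2) + 9*sqrt(21)

sqrt(8) = 2*sqrt(2); 3*sqrt(84) = 6*sqrt(21); 5*sqrt(189) = 15*sqrt(21); 3*sqrt(32) = 12*sqrt(2)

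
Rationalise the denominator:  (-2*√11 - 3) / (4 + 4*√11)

Multiply numerator and denominator by -4*√11 + 4.
Denominator becomes -160; numerator becomes 4*√11 + 76.

(-19 - √11)/40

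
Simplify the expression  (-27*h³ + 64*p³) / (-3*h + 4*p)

9*h² + 12*h*p + 16*p²

(4*p)^3 - (3*h)^3 = (-3*h + 4*p)(9*h² + 12*h*p + 16*p²).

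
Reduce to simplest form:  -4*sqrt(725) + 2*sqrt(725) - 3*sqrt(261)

4*sqrt(725) = 20*sqrt(29); 2*sqrt(725) = 10*sqrt(29); 3*sqrt(261) = 9*sqrt(29)
Combine: (-20 + 10 - 9)·sqrt(29) = -19*sqrt(29)

-19*sqrt(29)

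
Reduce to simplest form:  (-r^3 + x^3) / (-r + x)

r^2 + r*x + x^2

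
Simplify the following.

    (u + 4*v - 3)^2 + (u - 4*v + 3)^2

2*u^2 + 32*v^2 - 48*v + 18

Binomially expand both and collect terms in u, (4*v - 3).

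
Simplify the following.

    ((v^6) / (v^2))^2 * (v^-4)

Inside the bracket: v^4
Raise to the power 2: v^8
Multiply by (v^-4): add exponents.

v^4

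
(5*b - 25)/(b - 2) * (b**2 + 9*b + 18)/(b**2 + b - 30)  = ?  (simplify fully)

(5*b + 15)/(b - 2)

Factor: 5*b - 25 = 5*(b - 5);  b**2 + 9*b + 18 = (b + 6)*(b + 3);  b**2 + b - 30 = (b + 6)*(b - 5)
Cancel the common factors (b - 5), (b + 6).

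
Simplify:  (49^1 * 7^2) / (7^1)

7^3

49^1 = 7^2; 7^2 = 7^2; 7^1 = 7^1
Combine exponents: 7^3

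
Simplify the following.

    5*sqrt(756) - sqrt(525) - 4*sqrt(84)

17*sqrt(21)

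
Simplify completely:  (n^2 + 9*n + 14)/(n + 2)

n + 7

Factor: n^2 + 9*n + 14 = (n + 2)*(n + 7)
Cancel the common factor (n + 2).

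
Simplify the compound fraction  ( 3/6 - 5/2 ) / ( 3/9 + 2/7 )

Numerator: 3/6 - 5/2 = -2
Denominator: 3/9 + 2/7 = 13/21
Divide: (-2) · (21/13) = -42/13

-42/13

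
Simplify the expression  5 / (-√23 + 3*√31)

(5*√23 + 15*√31)/256

Multiply numerator and denominator by √23 + 3*√31.
Denominator becomes 256; numerator becomes 5*√23 + 15*√31.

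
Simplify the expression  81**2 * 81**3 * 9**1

3**22

81**2 = 3**8; 81**3 = 3**12; 9**1 = 3**2
Combine exponents: 3**22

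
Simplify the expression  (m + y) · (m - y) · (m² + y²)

m⁴ - y⁴

(m+y)(m-y) = m² - y²; continue pairing.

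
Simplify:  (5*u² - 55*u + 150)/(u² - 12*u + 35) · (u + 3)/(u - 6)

(5*u + 15)/(u - 7)

Factor: 5*u² - 55*u + 150 = 5·(u - 5)·(u - 6);  u² - 12*u + 35 = (u - 5)·(u - 7)
Cancel the common factors (u - 6), (u - 5).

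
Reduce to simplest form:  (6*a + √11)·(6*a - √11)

36*a² - 11

Difference of squares with P = 6*a, Q = √11.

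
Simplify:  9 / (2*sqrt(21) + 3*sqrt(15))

Multiply numerator and denominator by -3*sqrt(15) + 2*sqrt(21).
Denominator becomes -51; numerator becomes -27*sqrt(15) + 18*sqrt(21).

(-6*sqrt(21) + 9*sqrt(15))/17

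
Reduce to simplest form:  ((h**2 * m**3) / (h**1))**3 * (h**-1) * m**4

h**2*m**13

Inside the bracket: h**1 * m**3
Raise to the power 3: h**3 * m**9
Multiply by (h**-1) * m**4: add exponents.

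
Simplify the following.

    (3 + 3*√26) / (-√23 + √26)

√23 + √26 + √598 + 26

Multiply numerator and denominator by √23 + √26.
Denominator becomes 3; numerator becomes 3*√23 + 3*√26 + 3*√598 + 78.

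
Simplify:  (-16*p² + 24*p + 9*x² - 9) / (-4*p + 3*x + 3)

4*p + 3*x - 3

Difference of squares: factor out (-4*p + 3*x + 3).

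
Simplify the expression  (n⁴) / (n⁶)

n^(-2)

Quotient: (n^-2)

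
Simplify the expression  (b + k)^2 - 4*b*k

Expanding gives b^2 - 2*b*k + k^2, a perfect square.

(b - k)^2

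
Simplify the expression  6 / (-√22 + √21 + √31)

Group as (√21 + √31) - √22; multiply by (√21 + √31) + √22, then rationalise the remaining surd.

(-15*√22 + 6*√31 + 16*√21 + √14322)/142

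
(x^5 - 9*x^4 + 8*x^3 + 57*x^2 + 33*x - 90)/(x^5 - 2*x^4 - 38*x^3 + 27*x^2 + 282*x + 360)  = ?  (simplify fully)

(x^2 - 6*x + 5)/(x^2 + x - 20)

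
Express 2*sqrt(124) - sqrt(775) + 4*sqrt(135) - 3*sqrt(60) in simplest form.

-sqrt(31) + 6*sqrt(15)

2*sqrt(124) = 4*sqrt(31); sqrt(775) = 5*sqrt(31); 4*sqrt(135) = 12*sqrt(15); 3*sqrt(60) = 6*sqrt(15)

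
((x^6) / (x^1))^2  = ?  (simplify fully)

Inside the bracket: x^5
Raise to the power 2: x^10

x^10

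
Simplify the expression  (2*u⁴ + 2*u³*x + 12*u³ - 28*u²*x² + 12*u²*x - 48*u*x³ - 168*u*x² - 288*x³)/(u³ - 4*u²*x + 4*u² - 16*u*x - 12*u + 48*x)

Factor: 2*u⁴ + 2*u³*x + 12*u³ - 28*u²*x² + 12*u²*x - 48*u*x³ - 168*u*x² - 288*x³ = 2·(u - 4*x)·(u + 2*x)·(u + 3*x)·(u + 6);  u³ - 4*u²*x + 4*u² - 16*u*x - 12*u + 48*x = (u - 2)·(u + 6)·(u - 4*x)
Cancel the common factors (u - 4*x), (u + 6).

(2*u² + 10*u*x + 12*x²)/(u - 2)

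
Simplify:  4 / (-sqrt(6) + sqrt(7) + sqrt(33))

(-16*sqrt(7) - 3*sqrt(154) + 17*sqrt(6) + 10*sqrt(33))/29

Group as (sqrt(7) + sqrt(33)) - sqrt(6); multiply by (sqrt(7) + sqrt(33)) + sqrt(6), then rationalise the remaining surd.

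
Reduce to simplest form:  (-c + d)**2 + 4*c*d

(c + d)**2

Expand the square and combine the 4*c*d term.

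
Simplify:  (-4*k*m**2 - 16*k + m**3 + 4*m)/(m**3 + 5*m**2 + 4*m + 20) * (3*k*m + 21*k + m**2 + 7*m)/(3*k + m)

Factor: -4*k*m**2 - 16*k + m**3 + 4*m = (m**2 + 4)*(-4*k + m);  m**3 + 5*m**2 + 4*m + 20 = (m + 5)*(m**2 + 4);  3*k*m + 21*k + m**2 + 7*m = (3*k + m)*(m + 7)
Cancel the common factors (m**2 + 4), (3*k + m).

(-4*k*m - 28*k + m**2 + 7*m)/(m + 5)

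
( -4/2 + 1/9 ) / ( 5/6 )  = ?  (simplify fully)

-34/15

Numerator: -4/2 + 1/9 = -17/9
Denominator: 5/6 = 5/6
Divide: (-17/9) · (6/5) = -34/15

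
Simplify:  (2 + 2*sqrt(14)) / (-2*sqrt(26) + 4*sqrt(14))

(sqrt(26) + 2*sqrt(14) + 2*sqrt(91) + 28)/30

Multiply numerator and denominator by 2*sqrt(26) + 4*sqrt(14).
Denominator becomes 120; numerator becomes 4*sqrt(26) + 8*sqrt(14) + 8*sqrt(91) + 112.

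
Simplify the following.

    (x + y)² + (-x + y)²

2*x² + 2*y²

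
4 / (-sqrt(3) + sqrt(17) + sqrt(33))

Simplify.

(-188*sqrt(3) - 52*sqrt(33) + 76*sqrt(17) + 24*sqrt(187))/35

Group as (sqrt(17) + sqrt(33)) - sqrt(3); multiply by (sqrt(17) + sqrt(33)) + sqrt(3), then rationalise the remaining surd.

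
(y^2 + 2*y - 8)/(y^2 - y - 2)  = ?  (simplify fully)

(y + 4)/(y + 1)

Factor: y^2 + 2*y - 8 = (y - 2)*(y + 4);  y^2 - y - 2 = (y - 2)*(y + 1)
Cancel the common factor (y - 2).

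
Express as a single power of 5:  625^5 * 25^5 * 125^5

625^5 = 5^20; 25^5 = 5^10; 125^5 = 5^15
Combine exponents: 5^45

5^45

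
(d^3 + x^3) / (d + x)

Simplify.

d^2 - d*x + x^2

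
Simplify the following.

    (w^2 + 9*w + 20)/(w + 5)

Factor: w^2 + 9*w + 20 = (w + 4)*(w + 5)
Cancel the common factor (w + 5).

w + 4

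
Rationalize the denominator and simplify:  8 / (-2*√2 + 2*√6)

√2 + √6

Multiply numerator and denominator by 2*√2 + 2*√6.
Denominator becomes 16; numerator becomes 16*√2 + 16*√6.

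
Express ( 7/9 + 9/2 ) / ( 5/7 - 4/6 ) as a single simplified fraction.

665/6

Numerator: 7/9 + 9/2 = 95/18
Denominator: 5/7 - 4/6 = 1/21
Divide: (95/18) · (21) = 665/6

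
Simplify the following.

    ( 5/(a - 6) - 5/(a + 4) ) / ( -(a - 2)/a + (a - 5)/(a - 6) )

50*a/(3*a² - 48)

Numerator: 5/(a - 6) - 5/(a + 4) = 50/(a² - 2*a - 24)
Denominator: -(a - 2)/a + (a - 5)/(a - 6) = (3*a - 12)/(a² - 6*a)
Divide: (50/(a² - 2*a - 24)) · ((a² - 6*a)/(3*a - 12)) = 50*a/(3*a² - 48)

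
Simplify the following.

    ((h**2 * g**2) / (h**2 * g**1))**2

g**2

Inside the bracket: g**1
Raise to the power 2: g**2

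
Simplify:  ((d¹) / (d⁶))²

d^(-10)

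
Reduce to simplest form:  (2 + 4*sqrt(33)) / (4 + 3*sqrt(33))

(-10*sqrt(33) + 388)/281

Multiply numerator and denominator by -3*sqrt(33) + 4.
Denominator becomes -281; numerator becomes -388 + 10*sqrt(33).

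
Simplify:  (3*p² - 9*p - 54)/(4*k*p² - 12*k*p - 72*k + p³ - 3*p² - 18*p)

3/(4*k + p)

Factor: 3*p² - 9*p - 54 = 3·(p + 3)·(p - 6);  4*k*p² - 12*k*p - 72*k + p³ - 3*p² - 18*p = (p + 3)·(4*k + p)·(p - 6)
Cancel the common factors (p + 3), (p - 6).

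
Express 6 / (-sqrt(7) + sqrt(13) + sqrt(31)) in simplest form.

(-74*sqrt(7) - 22*sqrt(31) + 50*sqrt(13) + 4*sqrt(2821))/81

Group as (sqrt(13) + sqrt(31)) - sqrt(7); multiply by (sqrt(13) + sqrt(31)) + sqrt(7), then rationalise the remaining surd.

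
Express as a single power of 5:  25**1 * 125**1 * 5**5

25**1 = 5**2; 125**1 = 5**3; 5**5 = 5**5
Combine exponents: 5**10

5**10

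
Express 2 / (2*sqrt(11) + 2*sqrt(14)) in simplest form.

(-sqrt(11) + sqrt(14))/3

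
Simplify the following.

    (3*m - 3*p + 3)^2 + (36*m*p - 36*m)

9*(m + p - 1)^2

Expand the square and combine the (36*m*p - 36*m) term.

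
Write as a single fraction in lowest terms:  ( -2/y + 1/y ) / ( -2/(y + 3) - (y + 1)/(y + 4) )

Numerator: -2/y + 1/y = -1/y
Denominator: -2/(y + 3) - (y + 1)/(y + 4) = (-y^2 - 6*y - 11)/(y^2 + 7*y + 12)
Divide: (-1/y) · ((y^2 + 7*y + 12)/(-y^2 - 6*y - 11)) = (y^2 + 7*y + 12)/(y^3 + 6*y^2 + 11*y)

(y^2 + 7*y + 12)/(y^3 + 6*y^2 + 11*y)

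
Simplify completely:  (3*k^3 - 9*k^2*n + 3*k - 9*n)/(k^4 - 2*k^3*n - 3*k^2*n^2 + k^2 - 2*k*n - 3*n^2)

Factor: 3*k^3 - 9*k^2*n + 3*k - 9*n = 3*(k - 3*n)*(k^2 + 1);  k^4 - 2*k^3*n - 3*k^2*n^2 + k^2 - 2*k*n - 3*n^2 = (k - 3*n)*(k^2 + 1)*(k + n)
Cancel the common factors (k^2 + 1), (k - 3*n).

3/(k + n)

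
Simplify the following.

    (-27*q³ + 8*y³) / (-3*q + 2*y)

9*q² + 6*q*y + 4*y²

Apply the difference-of-cubes factorisation and cancel (-3*q + 2*y).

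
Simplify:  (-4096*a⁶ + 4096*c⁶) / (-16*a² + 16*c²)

256*a⁴ + 256*a²*c² + 256*c⁴

-4096*a⁶ + 4096*c⁶ factors as -4096*(a - c)*(a + c)*(a² - a*c + c²)*(a² + a*c + c²).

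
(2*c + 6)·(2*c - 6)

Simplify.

4*c² - 36

Product of conjugates: (P+Q)(P-Q) = P^2 - Q^2.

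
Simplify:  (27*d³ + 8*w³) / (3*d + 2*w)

Apply the sum-of-cubes factorisation and cancel (3*d + 2*w).

9*d² - 6*d*w + 4*w²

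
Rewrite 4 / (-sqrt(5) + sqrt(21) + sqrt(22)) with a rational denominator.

(-38*sqrt(5) + 4*sqrt(22) + 6*sqrt(21) + 2*sqrt(2310))/101

Group as (sqrt(21) + sqrt(22)) - sqrt(5); multiply by (sqrt(21) + sqrt(22)) + sqrt(5), then rationalise the remaining surd.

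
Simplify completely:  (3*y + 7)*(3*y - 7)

Product of conjugates: (P+Q)(P-Q) = P^2 - Q^2.

9*y^2 - 49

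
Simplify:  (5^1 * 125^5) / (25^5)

5^1 = 5^1; 125^5 = 5^15; 25^5 = 5^10
Combine exponents: 5^6

5^6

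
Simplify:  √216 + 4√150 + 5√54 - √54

38*√6

√216 = 6*√6; 4√150 = 20*√6; 5√54 = 15*√6; √54 = 3*√6
Combine: (6 + 20 + 15 - 3)·√6 = 38*√6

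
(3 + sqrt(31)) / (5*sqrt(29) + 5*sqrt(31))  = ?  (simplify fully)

(-sqrt(899) - 3*sqrt(29) + 3*sqrt(31) + 31)/10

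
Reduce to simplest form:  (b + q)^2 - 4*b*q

After expansion: b^2 - 2*b*q + q^2 — a perfect-square trinomial.

(b - q)^2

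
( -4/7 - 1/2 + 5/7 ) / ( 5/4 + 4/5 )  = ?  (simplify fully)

Numerator: -4/7 - 1/2 + 5/7 = -5/14
Denominator: 5/4 + 4/5 = 41/20
Divide: (-5/14) · (20/41) = -50/287

-50/287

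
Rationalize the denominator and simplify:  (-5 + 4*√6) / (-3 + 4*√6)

(-8*√6 + 81)/87

Multiply numerator and denominator by -4*√6 - 3.
Denominator becomes -87; numerator becomes -81 + 8*√6.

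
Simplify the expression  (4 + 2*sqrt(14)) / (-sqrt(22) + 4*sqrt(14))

Multiply numerator and denominator by sqrt(22) + 4*sqrt(14).
Denominator becomes 202; numerator becomes 4*sqrt(22) + 4*sqrt(77) + 16*sqrt(14) + 112.

(2*sqrt(22) + 2*sqrt(77) + 8*sqrt(14) + 56)/101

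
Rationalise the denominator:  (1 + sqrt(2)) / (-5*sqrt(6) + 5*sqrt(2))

(-2*sqrt(3) - sqrt(6) - 2 - sqrt(2))/20

Multiply numerator and denominator by 5*sqrt(2) + 5*sqrt(6).
Denominator becomes -100; numerator becomes 5*sqrt(2) + 10 + 5*sqrt(6) + 10*sqrt(3).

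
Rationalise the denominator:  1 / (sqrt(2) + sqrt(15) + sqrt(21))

(-3*sqrt(70) - 2*sqrt(21) + 4*sqrt(15) + 17*sqrt(2))/52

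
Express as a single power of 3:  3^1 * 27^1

3^4

3^1 = 3^1; 27^1 = 3^3
Combine exponents: 3^4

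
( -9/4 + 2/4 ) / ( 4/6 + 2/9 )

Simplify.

Numerator: -9/4 + 2/4 = -7/4
Denominator: 4/6 + 2/9 = 8/9
Divide: (-7/4) · (9/8) = -63/32

-63/32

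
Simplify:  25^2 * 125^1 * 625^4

5^23

25^2 = 5^4; 125^1 = 5^3; 625^4 = 5^16
Combine exponents: 5^23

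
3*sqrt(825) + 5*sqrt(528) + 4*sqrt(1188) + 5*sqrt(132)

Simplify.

69*sqrt(33)

3*sqrt(825) = 15*sqrt(33); 5*sqrt(528) = 20*sqrt(33); 4*sqrt(1188) = 24*sqrt(33); 5*sqrt(132) = 10*sqrt(33)
Combine: (15 + 20 + 24 + 10)·sqrt(33) = 69*sqrt(33)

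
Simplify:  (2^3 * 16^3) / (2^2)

2^3 = 2^3; 16^3 = 2^12; 2^2 = 2^2
Combine exponents: 2^13

2^13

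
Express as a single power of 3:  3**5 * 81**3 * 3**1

3**18

3**5 = 3**5; 81**3 = 3**12; 3**1 = 3**1
Combine exponents: 3**18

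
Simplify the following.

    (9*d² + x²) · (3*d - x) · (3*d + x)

81*d⁴ - x⁴

Pair the conjugate factors: ((3*d)+x)((3*d)-x) = 9*d² - x², then repeat with the next factor.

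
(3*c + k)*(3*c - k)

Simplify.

9*c^2 - k^2

(3*c)^2 - (k)^2 = 9*c^2 - k^2.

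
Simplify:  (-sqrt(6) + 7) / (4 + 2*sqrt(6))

(-20 + 9*sqrt(6))/4

Multiply numerator and denominator by -2*sqrt(6) + 4.
Denominator becomes -8; numerator becomes -18*sqrt(6) + 40.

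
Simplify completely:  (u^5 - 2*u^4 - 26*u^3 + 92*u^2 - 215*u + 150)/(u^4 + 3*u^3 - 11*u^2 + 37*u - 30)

Factor: u^5 - 2*u^4 - 26*u^3 + 92*u^2 - 215*u + 150 = (u - 1)*(u - 5)*(u + 6)*(u^2 - 2*u + 5);  u^4 + 3*u^3 - 11*u^2 + 37*u - 30 = (u - 1)*(u + 6)*(u^2 - 2*u + 5)
Cancel the common factors (u^2 - 2*u + 5), (u - 1), (u + 6).

u - 5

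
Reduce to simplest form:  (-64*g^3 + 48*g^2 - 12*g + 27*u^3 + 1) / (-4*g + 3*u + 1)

Factor as (a-b)(a^2+ab+b^2) with a=(3*u), b=(4*g - 1).

16*g^2 + 12*g*u - 8*g + 9*u^2 - 3*u + 1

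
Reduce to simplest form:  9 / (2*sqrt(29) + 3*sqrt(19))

Multiply numerator and denominator by -3*sqrt(19) + 2*sqrt(29).
Denominator becomes -55; numerator becomes -27*sqrt(19) + 18*sqrt(29).

(-18*sqrt(29) + 27*sqrt(19))/55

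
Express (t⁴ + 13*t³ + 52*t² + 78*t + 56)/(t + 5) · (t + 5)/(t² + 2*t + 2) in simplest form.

t² + 11*t + 28

Factor: t⁴ + 13*t³ + 52*t² + 78*t + 56 = (t + 7)·(t² + 2*t + 2)·(t + 4)
Cancel the common factors (t² + 2*t + 2), (t + 5).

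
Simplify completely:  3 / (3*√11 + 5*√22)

(-9*√11 + 15*√22)/451

Multiply numerator and denominator by -5*√22 + 3*√11.
Denominator becomes -451; numerator becomes -15*√22 + 9*√11.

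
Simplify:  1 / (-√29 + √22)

Multiply numerator and denominator by √22 + √29.
Denominator becomes -7; numerator becomes √22 + √29.

(-√29 - √22)/7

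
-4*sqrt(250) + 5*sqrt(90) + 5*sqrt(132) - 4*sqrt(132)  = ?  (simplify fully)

-5*sqrt(10) + 2*sqrt(33)

4*sqrt(250) = 20*sqrt(10); 5*sqrt(90) = 15*sqrt(10); 5*sqrt(132) = 10*sqrt(33); 4*sqrt(132) = 8*sqrt(33)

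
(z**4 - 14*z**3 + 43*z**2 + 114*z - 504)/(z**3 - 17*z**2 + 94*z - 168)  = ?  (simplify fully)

Factor: z**4 - 14*z**3 + 43*z**2 + 114*z - 504 = (z + 3)*(z - 6)*(z - 7)*(z - 4);  z**3 - 17*z**2 + 94*z - 168 = (z - 4)*(z - 6)*(z - 7)
Cancel the common factors (z - 7), (z - 4), (z - 6).

z + 3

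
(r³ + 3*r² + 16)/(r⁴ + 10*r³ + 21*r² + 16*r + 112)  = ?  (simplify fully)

1/(r + 7)

Factor: r³ + 3*r² + 16 = (r² - r + 4)·(r + 4);  r⁴ + 10*r³ + 21*r² + 16*r + 112 = (r + 4)·(r² - r + 4)·(r + 7)
Cancel the common factors (r² - r + 4), (r + 4).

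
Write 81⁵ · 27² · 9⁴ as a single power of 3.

81⁵ = 3^20; 27² = 3^6; 9⁴ = 3^8
Combine exponents: 3^34

3^34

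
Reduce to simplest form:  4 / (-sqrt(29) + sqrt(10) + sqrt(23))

Group as (sqrt(10) + sqrt(23)) - sqrt(29); multiply by (sqrt(10) + sqrt(23)) + sqrt(29), then rationalise the remaining surd.

(-2*sqrt(29) + 8*sqrt(23) + 21*sqrt(10) + sqrt(6670))/113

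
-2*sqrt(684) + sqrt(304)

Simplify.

2*sqrt(684) = 12*sqrt(19); sqrt(304) = 4*sqrt(19)
Combine: (-12 + 4)·sqrt(19) = -8*sqrt(19)

-8*sqrt(19)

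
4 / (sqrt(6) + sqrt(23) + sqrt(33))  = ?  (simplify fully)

Group as (sqrt(23) + sqrt(33)) + sqrt(6); multiply by (sqrt(23) + sqrt(33)) - sqrt(6), then rationalise the remaining surd.

(-3*sqrt(506) - 2*sqrt(33) + 8*sqrt(23) + 25*sqrt(6))/67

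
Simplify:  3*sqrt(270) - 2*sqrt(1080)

3*sqrt(270) = 9*sqrt(30); 2*sqrt(1080) = 12*sqrt(30)
Combine: (9 - 12)·sqrt(30) = -3*sqrt(30)

-3*sqrt(30)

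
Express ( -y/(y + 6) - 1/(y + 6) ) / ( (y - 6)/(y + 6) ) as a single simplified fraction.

(-y - 1)/(y - 6)

Numerator: -y/(y + 6) - 1/(y + 6) = (-y - 1)/(y + 6)
Denominator: (y - 6)/(y + 6) = (y - 6)/(y + 6)
Divide: ((-y - 1)/(y + 6)) · ((y + 6)/(y - 6)) = (-y - 1)/(y - 6)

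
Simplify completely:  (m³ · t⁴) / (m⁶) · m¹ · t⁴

Quotient: (m^-3) · t⁴
Multiply by m¹ · t⁴: add exponents.

t⁸/m²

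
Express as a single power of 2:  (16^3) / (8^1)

16^3 = 2^12; 8^1 = 2^3
Combine exponents: 2^9

2^9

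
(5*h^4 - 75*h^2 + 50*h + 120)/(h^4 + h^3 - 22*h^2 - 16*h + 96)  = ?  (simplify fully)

(5*h^2 - 10*h - 15)/(h^2 - h - 12)

Factor: 5*h^4 - 75*h^2 + 50*h + 120 = 5*(h + 4)*(h + 1)*(h - 3)*(h - 2);  h^4 + h^3 - 22*h^2 - 16*h + 96 = (h - 2)*(h + 3)*(h - 4)*(h + 4)
Cancel the common factors (h - 2), (h + 4).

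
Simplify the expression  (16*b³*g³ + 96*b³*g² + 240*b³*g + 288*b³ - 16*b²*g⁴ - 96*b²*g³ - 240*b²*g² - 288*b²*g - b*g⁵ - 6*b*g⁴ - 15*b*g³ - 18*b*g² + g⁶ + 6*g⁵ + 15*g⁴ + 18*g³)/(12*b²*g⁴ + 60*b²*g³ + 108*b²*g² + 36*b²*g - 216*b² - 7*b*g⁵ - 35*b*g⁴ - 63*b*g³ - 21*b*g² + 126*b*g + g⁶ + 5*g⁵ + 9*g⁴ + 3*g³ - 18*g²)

(4*b² - 3*b*g - g²)/(3*b*g - 3*b - g² + g)

Factor: 16*b³*g³ + 96*b³*g² + 240*b³*g + 288*b³ - 16*b²*g⁴ - 96*b²*g³ - 240*b²*g² - 288*b²*g - b*g⁵ - 6*b*g⁴ - 15*b*g³ - 18*b*g² + g⁶ + 6*g⁵ + 15*g⁴ + 18*g³ = (g² + 3*g + 6)·(4*b + g)·(-b + g)·(g + 3)·(-4*b + g);  12*b²*g⁴ + 60*b²*g³ + 108*b²*g² + 36*b²*g - 216*b² - 7*b*g⁵ - 35*b*g⁴ - 63*b*g³ - 21*b*g² + 126*b*g + g⁶ + 5*g⁵ + 9*g⁴ + 3*g³ - 18*g² = (g + 3)·(g² + 3*g + 6)·(-3*b + g)·(-4*b + g)·(g - 1)
Cancel the common factors (g² + 3*g + 6), (g + 3), (-4*b + g).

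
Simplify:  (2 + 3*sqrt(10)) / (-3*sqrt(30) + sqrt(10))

(-45*sqrt(3) - 3*sqrt(30) - 15 - sqrt(10))/130

Multiply numerator and denominator by sqrt(10) + 3*sqrt(30).
Denominator becomes -260; numerator becomes 2*sqrt(10) + 30 + 6*sqrt(30) + 90*sqrt(3).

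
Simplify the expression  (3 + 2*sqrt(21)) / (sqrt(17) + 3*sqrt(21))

Multiply numerator and denominator by -sqrt(17) + 3*sqrt(21).
Denominator becomes 172; numerator becomes -2*sqrt(357) - 3*sqrt(17) + 9*sqrt(21) + 126.

(-2*sqrt(357) - 3*sqrt(17) + 9*sqrt(21) + 126)/172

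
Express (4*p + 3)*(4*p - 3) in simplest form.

16*p^2 - 9

Difference of squares with P = 4*p, Q = 3.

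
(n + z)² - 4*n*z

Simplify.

(n - z)²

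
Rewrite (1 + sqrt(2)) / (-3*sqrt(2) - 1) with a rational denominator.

Multiply numerator and denominator by -1 + 3*sqrt(2).
Denominator becomes -17; numerator becomes 2*sqrt(2) + 5.

(-5 - 2*sqrt(2))/17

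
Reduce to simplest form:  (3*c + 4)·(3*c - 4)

9*c² - 16

Difference of squares with P = 3*c, Q = 4.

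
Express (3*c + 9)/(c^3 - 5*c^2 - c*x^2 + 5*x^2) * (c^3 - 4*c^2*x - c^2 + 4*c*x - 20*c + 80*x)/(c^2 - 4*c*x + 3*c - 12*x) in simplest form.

Factor: 3*c + 9 = 3*(c + 3);  c^3 - 5*c^2 - c*x^2 + 5*x^2 = (c + x)*(c - 5)*(c - x);  c^3 - 4*c^2*x - c^2 + 4*c*x - 20*c + 80*x = (c - 4*x)*(c - 5)*(c + 4);  c^2 - 4*c*x + 3*c - 12*x = (c + 3)*(c - 4*x)
Cancel the common factors (c - 4*x), (c + 3), (c - 5).

(-3*c - 12)/(-c^2 + x^2)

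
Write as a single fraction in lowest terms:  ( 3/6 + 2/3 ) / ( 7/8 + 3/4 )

28/39

Numerator: 3/6 + 2/3 = 7/6
Denominator: 7/8 + 3/4 = 13/8
Divide: (7/6) · (8/13) = 28/39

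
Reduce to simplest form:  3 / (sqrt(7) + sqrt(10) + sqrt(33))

(-sqrt(2310) - 8*sqrt(33) + 15*sqrt(10) + 18*sqrt(7))/4

Group as (sqrt(7) + sqrt(10)) + sqrt(33); multiply by (sqrt(7) + sqrt(10)) - sqrt(33), then rationalise the remaining surd.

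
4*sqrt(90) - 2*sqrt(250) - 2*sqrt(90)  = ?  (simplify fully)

-4*sqrt(10)

4*sqrt(90) = 12*sqrt(10); 2*sqrt(250) = 10*sqrt(10); 2*sqrt(90) = 6*sqrt(10)
Combine: (12 - 10 - 6)·sqrt(10) = -4*sqrt(10)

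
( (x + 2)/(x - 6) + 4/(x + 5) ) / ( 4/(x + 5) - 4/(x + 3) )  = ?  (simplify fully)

(-x³ - 14*x² - 19*x + 42)/(8*x - 48)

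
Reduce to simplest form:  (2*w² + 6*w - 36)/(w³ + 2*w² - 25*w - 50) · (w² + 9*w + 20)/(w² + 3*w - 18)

(2*w + 8)/(w² - 3*w - 10)

Factor: 2*w² + 6*w - 36 = 2·(w + 6)·(w - 3);  w³ + 2*w² - 25*w - 50 = (w + 2)·(w + 5)·(w - 5);  w² + 9*w + 20 = (w + 5)·(w + 4);  w² + 3*w - 18 = (w - 3)·(w + 6)
Cancel the common factors (w + 6), (w + 5), (w - 3).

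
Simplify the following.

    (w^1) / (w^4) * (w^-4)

w^(-7)

Quotient: (w^-3)
Multiply by (w^-4): add exponents.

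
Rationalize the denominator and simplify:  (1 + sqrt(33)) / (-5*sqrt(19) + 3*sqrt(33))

(-5*sqrt(627) - 99 - 5*sqrt(19) - 3*sqrt(33))/178

Multiply numerator and denominator by 3*sqrt(33) + 5*sqrt(19).
Denominator becomes -178; numerator becomes 3*sqrt(33) + 5*sqrt(19) + 99 + 5*sqrt(627).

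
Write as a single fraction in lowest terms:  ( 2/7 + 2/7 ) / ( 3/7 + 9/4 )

Numerator: 2/7 + 2/7 = 4/7
Denominator: 3/7 + 9/4 = 75/28
Divide: (4/7) · (28/75) = 16/75

16/75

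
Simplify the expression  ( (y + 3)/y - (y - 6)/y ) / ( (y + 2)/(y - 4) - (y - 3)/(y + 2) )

Numerator: (y + 3)/y - (y - 6)/y = 9/y
Denominator: (y + 2)/(y - 4) - (y - 3)/(y + 2) = (11*y - 8)/(y² - 2*y - 8)
Divide: (9/y) · ((y² - 2*y - 8)/(11*y - 8)) = (9*y² - 18*y - 72)/(11*y² - 8*y)

(9*y² - 18*y - 72)/(11*y² - 8*y)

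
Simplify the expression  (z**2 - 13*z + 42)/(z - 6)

Factor: z**2 - 13*z + 42 = (z - 6)*(z - 7)
Cancel the common factor (z - 6).

z - 7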